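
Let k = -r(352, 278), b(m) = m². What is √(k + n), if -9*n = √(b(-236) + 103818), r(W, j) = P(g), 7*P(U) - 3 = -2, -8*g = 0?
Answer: √(-63 - 49*√159514)/21 ≈ 6.6723*I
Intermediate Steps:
g = 0 (g = -⅛*0 = 0)
P(U) = ⅐ (P(U) = 3/7 + (⅐)*(-2) = 3/7 - 2/7 = ⅐)
r(W, j) = ⅐
n = -√159514/9 (n = -√((-236)² + 103818)/9 = -√(55696 + 103818)/9 = -√159514/9 ≈ -44.377)
k = -⅐ (k = -1*⅐ = -⅐ ≈ -0.14286)
√(k + n) = √(-⅐ - √159514/9)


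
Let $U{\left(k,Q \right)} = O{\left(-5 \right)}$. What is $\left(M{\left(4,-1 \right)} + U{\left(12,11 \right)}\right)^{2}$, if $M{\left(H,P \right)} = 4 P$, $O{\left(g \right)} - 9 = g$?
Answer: $0$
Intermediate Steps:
$O{\left(g \right)} = 9 + g$
$U{\left(k,Q \right)} = 4$ ($U{\left(k,Q \right)} = 9 - 5 = 4$)
$\left(M{\left(4,-1 \right)} + U{\left(12,11 \right)}\right)^{2} = \left(4 \left(-1\right) + 4\right)^{2} = \left(-4 + 4\right)^{2} = 0^{2} = 0$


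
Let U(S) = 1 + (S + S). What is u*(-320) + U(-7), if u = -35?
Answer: 11187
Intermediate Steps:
U(S) = 1 + 2*S
u*(-320) + U(-7) = -35*(-320) + (1 + 2*(-7)) = 11200 + (1 - 14) = 11200 - 13 = 11187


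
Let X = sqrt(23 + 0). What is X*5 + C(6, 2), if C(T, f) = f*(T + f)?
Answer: 16 + 5*sqrt(23) ≈ 39.979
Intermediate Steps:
X = sqrt(23) ≈ 4.7958
X*5 + C(6, 2) = sqrt(23)*5 + 2*(6 + 2) = 5*sqrt(23) + 2*8 = 5*sqrt(23) + 16 = 16 + 5*sqrt(23)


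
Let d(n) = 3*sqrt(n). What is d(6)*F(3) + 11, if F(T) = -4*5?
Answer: 11 - 60*sqrt(6) ≈ -135.97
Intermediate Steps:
F(T) = -20
d(6)*F(3) + 11 = (3*sqrt(6))*(-20) + 11 = -60*sqrt(6) + 11 = 11 - 60*sqrt(6)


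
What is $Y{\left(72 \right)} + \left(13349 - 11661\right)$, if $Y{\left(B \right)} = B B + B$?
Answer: $6944$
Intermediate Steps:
$Y{\left(B \right)} = B + B^{2}$ ($Y{\left(B \right)} = B^{2} + B = B + B^{2}$)
$Y{\left(72 \right)} + \left(13349 - 11661\right) = 72 \left(1 + 72\right) + \left(13349 - 11661\right) = 72 \cdot 73 + 1688 = 5256 + 1688 = 6944$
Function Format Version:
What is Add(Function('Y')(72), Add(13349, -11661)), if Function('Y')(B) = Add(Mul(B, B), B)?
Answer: 6944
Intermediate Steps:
Function('Y')(B) = Add(B, Pow(B, 2)) (Function('Y')(B) = Add(Pow(B, 2), B) = Add(B, Pow(B, 2)))
Add(Function('Y')(72), Add(13349, -11661)) = Add(Mul(72, Add(1, 72)), Add(13349, -11661)) = Add(Mul(72, 73), 1688) = Add(5256, 1688) = 6944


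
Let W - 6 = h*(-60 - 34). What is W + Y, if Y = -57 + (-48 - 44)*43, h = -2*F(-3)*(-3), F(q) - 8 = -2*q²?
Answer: 1633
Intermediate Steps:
F(q) = 8 - 2*q²
h = -60 (h = -2*(8 - 2*(-3)²)*(-3) = -2*(8 - 2*9)*(-3) = -2*(8 - 18)*(-3) = -2*(-10)*(-3) = 20*(-3) = -60)
W = 5646 (W = 6 - 60*(-60 - 34) = 6 - 60*(-94) = 6 + 5640 = 5646)
Y = -4013 (Y = -57 - 92*43 = -57 - 3956 = -4013)
W + Y = 5646 - 4013 = 1633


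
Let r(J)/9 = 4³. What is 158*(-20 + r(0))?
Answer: 87848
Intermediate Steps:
r(J) = 576 (r(J) = 9*4³ = 9*64 = 576)
158*(-20 + r(0)) = 158*(-20 + 576) = 158*556 = 87848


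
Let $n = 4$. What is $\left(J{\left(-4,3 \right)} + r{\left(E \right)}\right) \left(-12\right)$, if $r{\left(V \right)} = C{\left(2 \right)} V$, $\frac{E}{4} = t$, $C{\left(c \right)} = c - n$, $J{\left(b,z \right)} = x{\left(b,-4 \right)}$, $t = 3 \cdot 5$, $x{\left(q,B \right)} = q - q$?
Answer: $1440$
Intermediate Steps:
$x{\left(q,B \right)} = 0$
$t = 15$
$J{\left(b,z \right)} = 0$
$C{\left(c \right)} = -4 + c$ ($C{\left(c \right)} = c - 4 = -4 + c$)
$E = 60$ ($E = 4 \cdot 15 = 60$)
$r{\left(V \right)} = - 2 V$ ($r{\left(V \right)} = \left(-4 + 2\right) V = - 2 V$)
$\left(J{\left(-4,3 \right)} + r{\left(E \right)}\right) \left(-12\right) = \left(0 - 120\right) \left(-12\right) = \left(-120\right) \left(-12\right) = 1440$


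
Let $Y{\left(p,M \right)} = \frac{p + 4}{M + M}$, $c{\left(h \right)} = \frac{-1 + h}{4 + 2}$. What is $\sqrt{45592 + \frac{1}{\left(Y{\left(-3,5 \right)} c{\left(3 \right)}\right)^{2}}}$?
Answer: $2 \sqrt{11623} \approx 215.62$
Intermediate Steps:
$c{\left(h \right)} = - \frac{1}{6} + \frac{h}{6}$ ($c{\left(h \right)} = \frac{-1 + h}{6} = \left(-1 + h\right) \frac{1}{6} = - \frac{1}{6} + \frac{h}{6}$)
$Y{\left(p,M \right)} = \frac{4 + p}{2 M}$
$\sqrt{45592 + \frac{1}{\left(Y{\left(-3,5 \right)} c{\left(3 \right)}\right)^{2}}} = \sqrt{45592 + \frac{1}{\left(\frac{4 - 3}{2 \cdot 5} \left(- \frac{1}{6} + \frac{1}{6} \cdot 3\right)\right)^{2}}} = \sqrt{45592 + \frac{1}{\left(\frac{1}{2} \cdot \frac{1}{5} \cdot 1 \left(- \frac{1}{6} + \frac{1}{2}\right)\right)^{2}}} = \sqrt{45592 + \frac{1}{\left(\frac{1}{10} \cdot \frac{1}{3}\right)^{2}}} = \sqrt{45592 + \frac{1}{\left(\frac{1}{30}\right)^{2}}} = \sqrt{45592 + \frac{1}{\frac{1}{900}}} = \sqrt{45592 + 900} = \sqrt{46492} = 2 \sqrt{11623}$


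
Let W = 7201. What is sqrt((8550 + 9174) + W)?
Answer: 5*sqrt(997) ≈ 157.88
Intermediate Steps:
sqrt((8550 + 9174) + W) = sqrt((8550 + 9174) + 7201) = sqrt(17724 + 7201) = sqrt(24925) = 5*sqrt(997)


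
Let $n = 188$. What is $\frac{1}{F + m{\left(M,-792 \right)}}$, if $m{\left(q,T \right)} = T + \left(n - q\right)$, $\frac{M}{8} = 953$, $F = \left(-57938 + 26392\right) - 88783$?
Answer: $- \frac{1}{128557} \approx -7.7787 \cdot 10^{-6}$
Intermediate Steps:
$F = -120329$ ($F = -31546 - 88783 = -120329$)
$M = 7624$ ($M = 8 \cdot 953 = 7624$)
$m{\left(q,T \right)} = 188 + T - q$ ($m{\left(q,T \right)} = T - \left(-188 + q\right) = 188 + T - q$)
$\frac{1}{F + m{\left(M,-792 \right)}} = \frac{1}{-120329 - 8228} = \frac{1}{-128557} = - \frac{1}{128557}$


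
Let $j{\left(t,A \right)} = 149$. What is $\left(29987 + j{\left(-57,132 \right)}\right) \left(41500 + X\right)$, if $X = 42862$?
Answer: $2542333232$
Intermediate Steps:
$\left(29987 + j{\left(-57,132 \right)}\right) \left(41500 + X\right) = \left(29987 + 149\right) \left(41500 + 42862\right) = 30136 \cdot 84362 = 2542333232$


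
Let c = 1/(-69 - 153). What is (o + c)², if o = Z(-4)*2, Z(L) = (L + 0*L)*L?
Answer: 50452609/49284 ≈ 1023.7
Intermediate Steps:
Z(L) = L² (Z(L) = (L + 0)*L = L*L = L²)
c = -1/222 (c = 1/(-222) = -1/222 ≈ -0.0045045)
o = 32 (o = (-4)²*2 = 16*2 = 32)
(o + c)² = (32 - 1/222)² = (7103/222)² = 50452609/49284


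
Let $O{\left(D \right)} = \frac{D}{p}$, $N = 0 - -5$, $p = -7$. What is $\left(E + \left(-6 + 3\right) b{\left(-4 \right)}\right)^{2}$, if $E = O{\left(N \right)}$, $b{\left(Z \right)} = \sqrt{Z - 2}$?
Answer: $- \frac{2621}{49} + \frac{30 i \sqrt{6}}{7} \approx -53.49 + 10.498 i$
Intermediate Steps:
$b{\left(Z \right)} = \sqrt{-2 + Z}$
$N = 5$ ($N = 0 + 5 = 5$)
$O{\left(D \right)} = - \frac{D}{7}$ ($O{\left(D \right)} = \frac{D}{-7} = D \left(- \frac{1}{7}\right) = - \frac{D}{7}$)
$E = - \frac{5}{7}$ ($E = \left(- \frac{1}{7}\right) 5 = - \frac{5}{7} \approx -0.71429$)
$\left(E + \left(-6 + 3\right) b{\left(-4 \right)}\right)^{2} = \left(- \frac{5}{7} + \left(-6 + 3\right) \sqrt{-2 - 4}\right)^{2} = \left(- \frac{5}{7} - 3 \sqrt{-6}\right)^{2} = \left(- \frac{5}{7} - 3 i \sqrt{6}\right)^{2}$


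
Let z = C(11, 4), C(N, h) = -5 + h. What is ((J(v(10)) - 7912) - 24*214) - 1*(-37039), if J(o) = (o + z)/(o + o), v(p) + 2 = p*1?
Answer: 383863/16 ≈ 23991.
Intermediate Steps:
z = -1 (z = -5 + 4 = -1)
v(p) = -2 + p (v(p) = -2 + p*1 = -2 + p)
J(o) = (-1 + o)/(2*o) (J(o) = (o - 1)/(o + o) = (-1 + o)/((2*o)) = (-1 + o)*(1/(2*o)) = (-1 + o)/(2*o))
((J(v(10)) - 7912) - 24*214) - 1*(-37039) = (((-1 + (-2 + 10))/(2*(-2 + 10)) - 7912) - 24*214) - 1*(-37039) = (((1/2)*(-1 + 8)/8 - 7912) - 5136) + 37039 = (((1/2)*(1/8)*7 - 7912) - 5136) + 37039 = ((7/16 - 7912) - 5136) + 37039 = (-126585/16 - 5136) + 37039 = -208761/16 + 37039 = 383863/16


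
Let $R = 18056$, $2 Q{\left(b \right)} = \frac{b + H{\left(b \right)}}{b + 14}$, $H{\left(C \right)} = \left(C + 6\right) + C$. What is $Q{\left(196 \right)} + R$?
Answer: $\frac{1264019}{70} \approx 18057.0$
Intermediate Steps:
$H{\left(C \right)} = 6 + 2 C$ ($H{\left(C \right)} = \left(6 + C\right) + C = 6 + 2 C$)
$Q{\left(b \right)} = \frac{6 + 3 b}{2 \left(14 + b\right)}$ ($Q{\left(b \right)} = \frac{\left(b + \left(6 + 2 b\right)\right) \frac{1}{b + 14}}{2} = \frac{\left(6 + 3 b\right) \frac{1}{14 + b}}{2} = \frac{\frac{1}{14 + b} \left(6 + 3 b\right)}{2} = \frac{6 + 3 b}{2 \left(14 + b\right)}$)
$Q{\left(196 \right)} + R = \frac{3 \left(2 + 196\right)}{2 \left(14 + 196\right)} + 18056 = \frac{3}{2} \cdot \frac{1}{210} \cdot 198 + 18056 = \frac{99}{70} + 18056 = \frac{1264019}{70}$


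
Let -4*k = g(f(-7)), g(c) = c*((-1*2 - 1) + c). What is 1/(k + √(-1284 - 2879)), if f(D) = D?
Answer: -70/17877 - 4*I*√4163/17877 ≈ -0.0039156 - 0.014437*I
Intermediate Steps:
g(c) = c*(-3 + c) (g(c) = c*((-2 - 1) + c) = c*(-3 + c))
k = -35/2 (k = -(-7)*(-3 - 7)/4 = -(-7)*(-10)/4 = -¼*70 = -35/2 ≈ -17.500)
1/(k + √(-1284 - 2879)) = 1/(-35/2 + √(-1284 - 2879)) = 1/(-35/2 + √(-4163)) = 1/(-35/2 + I*√4163)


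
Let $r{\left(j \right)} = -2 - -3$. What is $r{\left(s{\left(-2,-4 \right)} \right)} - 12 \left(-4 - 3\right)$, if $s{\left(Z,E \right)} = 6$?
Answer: $85$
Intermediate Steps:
$r{\left(j \right)} = 1$ ($r{\left(j \right)} = -2 + 3 = 1$)
$r{\left(s{\left(-2,-4 \right)} \right)} - 12 \left(-4 - 3\right) = 1 - 12 \left(-4 - 3\right) = 1 - -84 = 1 + 84 = 85$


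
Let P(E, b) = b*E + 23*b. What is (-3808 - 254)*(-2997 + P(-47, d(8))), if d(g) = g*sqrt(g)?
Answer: 12173814 + 1559808*sqrt(2) ≈ 1.4380e+7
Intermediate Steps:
d(g) = g**(3/2)
P(E, b) = 23*b + E*b (P(E, b) = E*b + 23*b = 23*b + E*b)
(-3808 - 254)*(-2997 + P(-47, d(8))) = (-3808 - 254)*(-2997 + 8**(3/2)*(23 - 47)) = -4062*(-2997 + (16*sqrt(2))*(-24)) = -4062*(-2997 - 384*sqrt(2)) = 12173814 + 1559808*sqrt(2)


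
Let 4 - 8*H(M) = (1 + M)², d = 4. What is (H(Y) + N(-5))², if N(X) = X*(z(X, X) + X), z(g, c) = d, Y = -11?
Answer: 49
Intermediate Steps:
z(g, c) = 4
H(M) = ½ - (1 + M)²/8
N(X) = X*(4 + X)
(H(Y) + N(-5))² = ((½ - (1 - 11)²/8) - 5*(4 - 5))² = ((½ - ⅛*(-10)²) - 5*(-1))² = ((½ - ⅛*100) + 5)² = ((½ - 25/2) + 5)² = (-12 + 5)² = (-7)² = 49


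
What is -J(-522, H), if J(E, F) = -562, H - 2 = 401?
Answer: 562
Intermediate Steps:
H = 403 (H = 2 + 401 = 403)
-J(-522, H) = -1*(-562) = 562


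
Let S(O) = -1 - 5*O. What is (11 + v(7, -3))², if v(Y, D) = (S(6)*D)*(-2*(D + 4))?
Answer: 30625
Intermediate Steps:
v(Y, D) = -31*D*(-8 - 2*D) (v(Y, D) = ((-1 - 5*6)*D)*(-2*(D + 4)) = ((-1 - 30)*D)*(-2*(4 + D)) = (-31*D)*(-8 - 2*D) = -31*D*(-8 - 2*D))
(11 + v(7, -3))² = (11 + 62*(-3)*(4 - 3))² = (11 + 62*(-3)*1)² = (11 - 186)² = (-175)² = 30625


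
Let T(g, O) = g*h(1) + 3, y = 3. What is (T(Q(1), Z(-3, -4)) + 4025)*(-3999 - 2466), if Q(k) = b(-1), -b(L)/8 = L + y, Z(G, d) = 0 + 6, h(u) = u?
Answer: -25937580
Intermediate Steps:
Z(G, d) = 6
b(L) = -24 - 8*L (b(L) = -8*(L + 3) = -8*(3 + L) = -24 - 8*L)
Q(k) = -16 (Q(k) = -24 - 8*(-1) = -24 + 8 = -16)
T(g, O) = 3 + g (T(g, O) = g*1 + 3 = g + 3 = 3 + g)
(T(Q(1), Z(-3, -4)) + 4025)*(-3999 - 2466) = ((3 - 16) + 4025)*(-3999 - 2466) = (-13 + 4025)*(-6465) = 4012*(-6465) = -25937580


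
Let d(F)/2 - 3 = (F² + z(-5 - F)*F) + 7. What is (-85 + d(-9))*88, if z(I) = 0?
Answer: 8536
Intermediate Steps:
d(F) = 20 + 2*F² (d(F) = 6 + 2*((F² + 0*F) + 7) = 6 + 2*((F² + 0) + 7) = 6 + 2*(F² + 7) = 6 + 2*(7 + F²) = 6 + (14 + 2*F²) = 20 + 2*F²)
(-85 + d(-9))*88 = (-85 + (20 + 2*(-9)²))*88 = (-85 + (20 + 2*81))*88 = (-85 + (20 + 162))*88 = (-85 + 182)*88 = 97*88 = 8536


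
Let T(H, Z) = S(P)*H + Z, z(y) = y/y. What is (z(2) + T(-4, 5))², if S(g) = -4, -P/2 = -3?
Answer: 484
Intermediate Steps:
P = 6 (P = -2*(-3) = 6)
z(y) = 1
T(H, Z) = Z - 4*H (T(H, Z) = -4*H + Z = Z - 4*H)
(z(2) + T(-4, 5))² = (1 + (5 - 4*(-4)))² = (1 + (5 + 16))² = (1 + 21)² = 22² = 484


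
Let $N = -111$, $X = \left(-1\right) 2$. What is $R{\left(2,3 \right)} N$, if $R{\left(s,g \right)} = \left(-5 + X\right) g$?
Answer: $2331$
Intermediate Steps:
$X = -2$
$R{\left(s,g \right)} = - 7 g$ ($R{\left(s,g \right)} = \left(-5 - 2\right) g = - 7 g$)
$R{\left(2,3 \right)} N = \left(-7\right) 3 \left(-111\right) = \left(-21\right) \left(-111\right) = 2331$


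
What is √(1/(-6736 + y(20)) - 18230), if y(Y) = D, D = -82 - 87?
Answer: I*√869188632655/6905 ≈ 135.02*I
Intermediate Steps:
D = -169
y(Y) = -169
√(1/(-6736 + y(20)) - 18230) = √(1/(-6736 - 169) - 18230) = √(1/(-6905) - 18230) = √(-1/6905 - 18230) = √(-125878151/6905) = I*√869188632655/6905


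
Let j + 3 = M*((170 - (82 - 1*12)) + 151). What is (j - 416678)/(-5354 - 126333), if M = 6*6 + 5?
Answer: 406390/131687 ≈ 3.0860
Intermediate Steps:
M = 41 (M = 36 + 5 = 41)
j = 10288 (j = -3 + 41*((170 - (82 - 1*12)) + 151) = -3 + 41*((170 - (82 - 12)) + 151) = -3 + 41*((170 - 1*70) + 151) = -3 + 41*((170 - 70) + 151) = -3 + 41*(100 + 151) = -3 + 41*251 = -3 + 10291 = 10288)
(j - 416678)/(-5354 - 126333) = (10288 - 416678)/(-5354 - 126333) = -406390/(-131687) = -406390*(-1/131687) = 406390/131687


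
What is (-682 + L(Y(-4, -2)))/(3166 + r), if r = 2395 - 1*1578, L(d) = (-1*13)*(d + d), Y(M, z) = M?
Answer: -578/3983 ≈ -0.14512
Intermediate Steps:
L(d) = -26*d
r = 817 (r = 2395 - 1578 = 817)
(-682 + L(Y(-4, -2)))/(3166 + r) = (-682 - 26*(-4))/(3166 + 817) = (-682 + 104)/3983 = -578*1/3983 = -578/3983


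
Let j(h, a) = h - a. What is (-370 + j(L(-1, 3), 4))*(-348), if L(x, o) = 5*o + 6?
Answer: 122844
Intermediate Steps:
L(x, o) = 6 + 5*o
(-370 + j(L(-1, 3), 4))*(-348) = (-370 + ((6 + 5*3) - 1*4))*(-348) = (-370 + ((6 + 15) - 4))*(-348) = (-370 + (21 - 4))*(-348) = (-370 + 17)*(-348) = -353*(-348) = 122844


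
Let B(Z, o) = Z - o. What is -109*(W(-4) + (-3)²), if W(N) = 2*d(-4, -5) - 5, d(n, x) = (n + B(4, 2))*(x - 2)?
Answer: -3488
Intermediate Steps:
d(n, x) = (-2 + x)*(2 + n) (d(n, x) = (n + (4 - 1*2))*(x - 2) = (n + (4 - 2))*(-2 + x) = (n + 2)*(-2 + x) = (2 + n)*(-2 + x) = (-2 + x)*(2 + n))
W(N) = 23 (W(N) = 2*(-4 - 2*(-4) + 2*(-5) - 4*(-5)) - 5 = 2*(-4 + 8 - 10 + 20) - 5 = 2*14 - 5 = 28 - 5 = 23)
-109*(W(-4) + (-3)²) = -109*(23 + (-3)²) = -109*(23 + 9) = -109*32 = -3488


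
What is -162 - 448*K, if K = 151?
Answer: -67810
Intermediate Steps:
-162 - 448*K = -162 - 448*151 = -162 - 67648 = -67810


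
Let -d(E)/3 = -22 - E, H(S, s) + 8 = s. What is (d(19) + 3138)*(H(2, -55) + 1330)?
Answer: 4131687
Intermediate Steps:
H(S, s) = -8 + s
d(E) = 66 + 3*E (d(E) = -3*(-22 - E) = 66 + 3*E)
(d(19) + 3138)*(H(2, -55) + 1330) = ((66 + 3*19) + 3138)*((-8 - 55) + 1330) = ((66 + 57) + 3138)*(-63 + 1330) = (123 + 3138)*1267 = 3261*1267 = 4131687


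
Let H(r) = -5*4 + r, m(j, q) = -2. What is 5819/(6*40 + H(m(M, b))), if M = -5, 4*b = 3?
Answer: 5819/218 ≈ 26.693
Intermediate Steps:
b = ¾ (b = (¼)*3 = ¾ ≈ 0.75000)
H(r) = -20 + r
5819/(6*40 + H(m(M, b))) = 5819/(6*40 + (-20 - 2)) = 5819/(240 - 22) = 5819/218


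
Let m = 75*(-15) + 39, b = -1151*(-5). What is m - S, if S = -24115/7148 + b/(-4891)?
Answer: -37808419443/34960868 ≈ -1081.4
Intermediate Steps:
b = 5755
m = -1086 (m = -1125 + 39 = -1086)
S = -159083205/34960868 (S = -24115/7148 + 5755/(-4891) = -24115*1/7148 + 5755*(-1/4891) = -24115/7148 - 5755/4891 = -159083205/34960868 ≈ -4.5503)
m - S = -1086 - 1*(-159083205/34960868) = -1086 + 159083205/34960868 = -37808419443/34960868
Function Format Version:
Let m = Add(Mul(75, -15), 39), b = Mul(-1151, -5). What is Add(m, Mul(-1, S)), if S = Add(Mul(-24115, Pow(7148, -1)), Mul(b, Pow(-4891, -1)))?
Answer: Rational(-37808419443, 34960868) ≈ -1081.4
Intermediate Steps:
b = 5755
m = -1086 (m = Add(-1125, 39) = -1086)
S = Rational(-159083205, 34960868) (S = Add(Mul(-24115, Pow(7148, -1)), Mul(5755, Pow(-4891, -1))) = Add(Mul(-24115, Rational(1, 7148)), Mul(5755, Rational(-1, 4891))) = Add(Rational(-24115, 7148), Rational(-5755, 4891)) = Rational(-159083205, 34960868) ≈ -4.5503)
Add(m, Mul(-1, S)) = Add(-1086, Mul(-1, Rational(-159083205, 34960868))) = Add(-1086, Rational(159083205, 34960868)) = Rational(-37808419443, 34960868)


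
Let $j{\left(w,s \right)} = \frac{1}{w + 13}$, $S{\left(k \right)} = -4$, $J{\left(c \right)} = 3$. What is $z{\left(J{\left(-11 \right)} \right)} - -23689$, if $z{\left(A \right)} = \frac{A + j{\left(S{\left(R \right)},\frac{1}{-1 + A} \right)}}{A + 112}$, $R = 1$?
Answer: $\frac{24518143}{1035} \approx 23689.0$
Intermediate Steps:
$j{\left(w,s \right)} = \frac{1}{13 + w}$
$z{\left(A \right)} = \frac{\frac{1}{9} + A}{112 + A}$ ($z{\left(A \right)} = \frac{A + \frac{1}{13 - 4}}{A + 112} = \frac{A + \frac{1}{9}}{112 + A} = \frac{\frac{1}{9} + A}{112 + A}$)
$z{\left(J{\left(-11 \right)} \right)} - -23689 = \frac{\frac{1}{9} + 3}{112 + 3} - -23689 = \frac{1}{115} \cdot \frac{28}{9} + 23689 = \frac{28}{1035} + 23689 = \frac{24518143}{1035}$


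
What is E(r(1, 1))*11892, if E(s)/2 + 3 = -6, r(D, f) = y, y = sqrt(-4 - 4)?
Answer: -214056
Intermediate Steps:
y = 2*I*sqrt(2) (y = sqrt(-8) = 2*I*sqrt(2) ≈ 2.8284*I)
r(D, f) = 2*I*sqrt(2)
E(s) = -18 (E(s) = -6 + 2*(-6) = -6 - 12 = -18)
E(r(1, 1))*11892 = -18*11892 = -214056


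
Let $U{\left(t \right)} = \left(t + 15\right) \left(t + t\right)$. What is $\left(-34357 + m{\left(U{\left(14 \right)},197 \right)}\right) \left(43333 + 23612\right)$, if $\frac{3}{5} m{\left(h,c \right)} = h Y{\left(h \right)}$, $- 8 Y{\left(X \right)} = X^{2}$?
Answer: $-7469280169565$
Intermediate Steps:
$Y{\left(X \right)} = - \frac{X^{2}}{8}$
$U{\left(t \right)} = 2 t \left(15 + t\right)$ ($U{\left(t \right)} = \left(15 + t\right) 2 t = 2 t \left(15 + t\right)$)
$m{\left(h,c \right)} = - \frac{5 h^{3}}{24}$ ($m{\left(h,c \right)} = \frac{5 h \left(- \frac{h^{2}}{8}\right)}{3} = \frac{5 \left(- \frac{h^{3}}{8}\right)}{3} = - \frac{5 h^{3}}{24}$)
$\left(-34357 + m{\left(U{\left(14 \right)},197 \right)}\right) \left(43333 + 23612\right) = \left(-34357 - \frac{5 \left(2 \cdot 14 \left(15 + 14\right)\right)^{3}}{24}\right) \left(43333 + 23612\right) = \left(-34357 - \frac{5 \left(2 \cdot 14 \cdot 29\right)^{3}}{24}\right) 66945 = \left(-34357 - \frac{5 \cdot 812^{3}}{24}\right) 66945 = \left(-34357 - \frac{334617080}{3}\right) 66945 = \left(- \frac{334720151}{3}\right) 66945 = -7469280169565$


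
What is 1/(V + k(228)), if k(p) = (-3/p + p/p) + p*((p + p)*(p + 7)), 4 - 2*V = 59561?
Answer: 76/1854605389 ≈ 4.0979e-8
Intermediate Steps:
V = -59557/2 (V = 2 - ½*59561 = 2 - 59561/2 = -59557/2 ≈ -29779.)
k(p) = 1 - 3/p + 2*p²*(7 + p) (k(p) = (-3/p + 1) + p*((2*p)*(7 + p)) = (1 - 3/p) + p*(2*p*(7 + p)) = (1 - 3/p) + 2*p²*(7 + p) = 1 - 3/p + 2*p²*(7 + p))
1/(V + k(228)) = 1/(-59557/2 + (-3 + 228 + 2*228⁴ + 14*228³)/228) = 1/(-59557/2 + (-3 + 228 + 2*2702336256 + 14*11852352)/228) = 1/(-59557/2 + (-3 + 228 + 5404672512 + 165932928)/228) = 1/(-59557/2 + (1/228)*5570605665) = 1/(-59557/2 + 1856868555/76) = 1/(1854605389/76) = 76/1854605389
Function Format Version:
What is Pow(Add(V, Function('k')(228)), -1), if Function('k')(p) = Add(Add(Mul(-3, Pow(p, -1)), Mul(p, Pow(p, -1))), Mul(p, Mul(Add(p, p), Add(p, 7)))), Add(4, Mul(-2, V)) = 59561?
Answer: Rational(76, 1854605389) ≈ 4.0979e-8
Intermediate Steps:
V = Rational(-59557, 2) (V = Add(2, Mul(Rational(-1, 2), 59561)) = Add(2, Rational(-59561, 2)) = Rational(-59557, 2) ≈ -29779.)
Function('k')(p) = Add(1, Mul(-3, Pow(p, -1)), Mul(2, Pow(p, 2), Add(7, p))) (Function('k')(p) = Add(Add(Mul(-3, Pow(p, -1)), 1), Mul(p, Mul(Mul(2, p), Add(7, p)))) = Add(Add(1, Mul(-3, Pow(p, -1))), Mul(p, Mul(2, p, Add(7, p)))) = Add(Add(1, Mul(-3, Pow(p, -1))), Mul(2, Pow(p, 2), Add(7, p))) = Add(1, Mul(-3, Pow(p, -1)), Mul(2, Pow(p, 2), Add(7, p))))
Pow(Add(V, Function('k')(228)), -1) = Pow(Add(Rational(-59557, 2), Mul(Pow(228, -1), Add(-3, 228, Mul(2, Pow(228, 4)), Mul(14, Pow(228, 3))))), -1) = Pow(Add(Rational(-59557, 2), Mul(Rational(1, 228), Add(-3, 228, Mul(2, 2702336256), Mul(14, 11852352)))), -1) = Pow(Add(Rational(-59557, 2), Mul(Rational(1, 228), Add(-3, 228, 5404672512, 165932928))), -1) = Pow(Add(Rational(-59557, 2), Mul(Rational(1, 228), 5570605665)), -1) = Pow(Add(Rational(-59557, 2), Rational(1856868555, 76)), -1) = Pow(Rational(1854605389, 76), -1) = Rational(76, 1854605389)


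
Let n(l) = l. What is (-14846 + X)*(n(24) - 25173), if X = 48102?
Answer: -836355144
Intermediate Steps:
(-14846 + X)*(n(24) - 25173) = (-14846 + 48102)*(24 - 25173) = 33256*(-25149) = -836355144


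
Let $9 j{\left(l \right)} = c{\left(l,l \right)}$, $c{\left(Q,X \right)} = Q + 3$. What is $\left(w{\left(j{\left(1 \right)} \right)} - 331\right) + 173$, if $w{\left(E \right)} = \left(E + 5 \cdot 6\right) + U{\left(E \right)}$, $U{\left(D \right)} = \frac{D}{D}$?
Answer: $- \frac{1139}{9} \approx -126.56$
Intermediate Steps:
$U{\left(D \right)} = 1$
$c{\left(Q,X \right)} = 3 + Q$
$j{\left(l \right)} = \frac{1}{3} + \frac{l}{9}$ ($j{\left(l \right)} = \frac{3 + l}{9} = \frac{1}{3} + \frac{l}{9}$)
$w{\left(E \right)} = 31 + E$ ($w{\left(E \right)} = \left(E + 5 \cdot 6\right) + 1 = \left(E + 30\right) + 1 = \left(30 + E\right) + 1 = 31 + E$)
$\left(w{\left(j{\left(1 \right)} \right)} - 331\right) + 173 = \left(\left(31 + \left(\frac{1}{3} + \frac{1}{9} \cdot 1\right)\right) - 331\right) + 173 = \left(\left(31 + \left(\frac{1}{3} + \frac{1}{9}\right)\right) - 331\right) + 173 = \left(\left(31 + \frac{4}{9}\right) - 331\right) + 173 = \left(\frac{283}{9} - 331\right) + 173 = - \frac{2696}{9} + 173 = - \frac{1139}{9}$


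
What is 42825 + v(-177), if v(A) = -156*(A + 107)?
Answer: 53745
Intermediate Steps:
v(A) = -16692 - 156*A (v(A) = -156*(107 + A) = -16692 - 156*A)
42825 + v(-177) = 42825 + (-16692 - 156*(-177)) = 42825 + (-16692 + 27612) = 42825 + 10920 = 53745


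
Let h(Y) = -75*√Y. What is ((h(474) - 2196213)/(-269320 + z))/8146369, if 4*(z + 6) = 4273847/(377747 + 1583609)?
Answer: 17230222179312/17213052778823091113 + 588406800*√474/17213052778823091113 ≈ 1.0017e-6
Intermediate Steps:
z = -42798697/7845424 (z = -6 + (4273847/(377747 + 1583609))/4 = -6 + (4273847/1961356)/4 = -6 + (4273847*(1/1961356))/4 = -6 + (¼)*(4273847/1961356) = -6 + 4273847/7845424 = -42798697/7845424 ≈ -5.4552)
((h(474) - 2196213)/(-269320 + z))/8146369 = ((-75*√474 - 2196213)/(-269320 - 42798697/7845424))/8146369 = ((-2196213 - 75*√474)/(-2112972390377/7845424))*(1/8146369) = ((-2196213 - 75*√474)*(-7845424/2112972390377))*(1/8146369) = (17230222179312/2112972390377 + 588406800*√474/2112972390377)*(1/8146369) = 17230222179312/17213052778823091113 + 588406800*√474/17213052778823091113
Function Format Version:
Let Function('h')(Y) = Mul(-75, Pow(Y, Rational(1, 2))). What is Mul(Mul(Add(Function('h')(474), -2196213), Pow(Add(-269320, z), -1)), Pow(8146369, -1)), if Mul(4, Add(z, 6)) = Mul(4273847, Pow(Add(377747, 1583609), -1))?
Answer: Add(Rational(17230222179312, 17213052778823091113), Mul(Rational(588406800, 17213052778823091113), Pow(474, Rational(1, 2)))) ≈ 1.0017e-6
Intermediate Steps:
z = Rational(-42798697, 7845424) (z = Add(-6, Mul(Rational(1, 4), Mul(4273847, Pow(Add(377747, 1583609), -1)))) = Add(-6, Mul(Rational(1, 4), Mul(4273847, Pow(1961356, -1)))) = Add(-6, Mul(Rational(1, 4), Mul(4273847, Rational(1, 1961356)))) = Add(-6, Mul(Rational(1, 4), Rational(4273847, 1961356))) = Add(-6, Rational(4273847, 7845424)) = Rational(-42798697, 7845424) ≈ -5.4552)
Mul(Mul(Add(Function('h')(474), -2196213), Pow(Add(-269320, z), -1)), Pow(8146369, -1)) = Mul(Mul(Add(Mul(-75, Pow(474, Rational(1, 2))), -2196213), Pow(Add(-269320, Rational(-42798697, 7845424)), -1)), Pow(8146369, -1)) = Mul(Mul(Add(-2196213, Mul(-75, Pow(474, Rational(1, 2)))), Pow(Rational(-2112972390377, 7845424), -1)), Rational(1, 8146369)) = Mul(Mul(Add(-2196213, Mul(-75, Pow(474, Rational(1, 2)))), Rational(-7845424, 2112972390377)), Rational(1, 8146369)) = Mul(Add(Rational(17230222179312, 2112972390377), Mul(Rational(588406800, 2112972390377), Pow(474, Rational(1, 2)))), Rational(1, 8146369)) = Add(Rational(17230222179312, 17213052778823091113), Mul(Rational(588406800, 17213052778823091113), Pow(474, Rational(1, 2))))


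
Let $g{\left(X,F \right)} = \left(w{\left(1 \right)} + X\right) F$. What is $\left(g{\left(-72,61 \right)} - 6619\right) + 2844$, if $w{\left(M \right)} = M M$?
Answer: $-8106$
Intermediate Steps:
$w{\left(M \right)} = M^{2}$
$g{\left(X,F \right)} = F \left(1 + X\right)$ ($g{\left(X,F \right)} = \left(1^{2} + X\right) F = \left(1 + X\right) F = F \left(1 + X\right)$)
$\left(g{\left(-72,61 \right)} - 6619\right) + 2844 = \left(61 \left(1 - 72\right) - 6619\right) + 2844 = \left(61 \left(-71\right) - 6619\right) + 2844 = \left(-4331 - 6619\right) + 2844 = -10950 + 2844 = -8106$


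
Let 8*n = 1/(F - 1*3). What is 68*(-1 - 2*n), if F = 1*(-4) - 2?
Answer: -595/9 ≈ -66.111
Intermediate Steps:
F = -6 (F = -4 - 2 = -6)
n = -1/72 (n = 1/(8*(-6 - 1*3)) = 1/(8*(-6 - 3)) = (⅛)/(-9) = (⅛)*(-⅑) = -1/72 ≈ -0.013889)
68*(-1 - 2*n) = 68*(-1 - 2*(-1/72)) = 68*(-1 + 1/36) = 68*(-35/36) = -595/9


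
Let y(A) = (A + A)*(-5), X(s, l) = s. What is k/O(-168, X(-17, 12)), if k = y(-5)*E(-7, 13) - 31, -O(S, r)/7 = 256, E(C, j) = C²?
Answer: -2419/1792 ≈ -1.3499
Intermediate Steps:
y(A) = -10*A (y(A) = (2*A)*(-5) = -10*A)
O(S, r) = -1792 (O(S, r) = -7*256 = -1792)
k = 2419 (k = -10*(-5)*(-7)² - 31 = 50*49 - 31 = 2450 - 31 = 2419)
k/O(-168, X(-17, 12)) = 2419/(-1792) = 2419*(-1/1792) = -2419/1792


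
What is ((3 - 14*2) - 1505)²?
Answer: 2340900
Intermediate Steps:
((3 - 14*2) - 1505)² = ((3 - 28) - 1505)² = (-25 - 1505)² = (-1530)² = 2340900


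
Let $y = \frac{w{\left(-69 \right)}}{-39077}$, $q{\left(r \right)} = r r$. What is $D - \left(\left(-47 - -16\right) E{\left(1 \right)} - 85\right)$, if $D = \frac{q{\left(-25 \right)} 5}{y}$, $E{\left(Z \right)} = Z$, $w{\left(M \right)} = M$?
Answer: $\frac{5309723}{3} \approx 1.7699 \cdot 10^{6}$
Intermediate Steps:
$q{\left(r \right)} = r^{2}$
$y = \frac{3}{1699}$ ($y = - \frac{69}{-39077} = \left(-69\right) \left(- \frac{1}{39077}\right) = \frac{3}{1699} \approx 0.0017657$)
$D = \frac{5309375}{3}$ ($D = \frac{\left(-25\right)^{2} \cdot 5}{\frac{3}{1699}} = 625 \cdot 5 \cdot \frac{1699}{3} = 3125 \cdot \frac{1699}{3} = \frac{5309375}{3} \approx 1.7698 \cdot 10^{6}$)
$D - \left(\left(-47 - -16\right) E{\left(1 \right)} - 85\right) = \frac{5309375}{3} - \left(\left(-47 - -16\right) 1 - 85\right) = \frac{5309375}{3} - \left(\left(-47 + 16\right) 1 - 85\right) = \frac{5309375}{3} - \left(\left(-31\right) 1 - 85\right) = \frac{5309375}{3} - \left(-31 - 85\right) = \frac{5309375}{3} - -116 = \frac{5309375}{3} + 116 = \frac{5309723}{3}$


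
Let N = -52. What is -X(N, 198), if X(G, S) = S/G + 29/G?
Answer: 227/52 ≈ 4.3654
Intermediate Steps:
X(G, S) = 29/G + S/G
-X(N, 198) = -(29 + 198)/(-52) = -(-1)*227/52 = -1*(-227/52) = 227/52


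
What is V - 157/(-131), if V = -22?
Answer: -2725/131 ≈ -20.802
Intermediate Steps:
V - 157/(-131) = -22 - 157/(-131) = -22 - 157*(-1/131) = -22 + 157/131 = -2725/131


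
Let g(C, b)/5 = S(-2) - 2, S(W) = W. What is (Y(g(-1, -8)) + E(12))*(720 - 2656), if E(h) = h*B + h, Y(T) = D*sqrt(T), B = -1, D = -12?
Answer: 46464*I*sqrt(5) ≈ 1.039e+5*I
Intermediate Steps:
g(C, b) = -20 (g(C, b) = 5*(-2 - 2) = 5*(-4) = -20)
Y(T) = -12*sqrt(T)
E(h) = 0 (E(h) = h*(-1) + h = -h + h = 0)
(Y(g(-1, -8)) + E(12))*(720 - 2656) = (-24*I*sqrt(5) + 0)*(720 - 2656) = (-24*I*sqrt(5) + 0)*(-1936) = -24*I*sqrt(5)*(-1936) = 46464*I*sqrt(5)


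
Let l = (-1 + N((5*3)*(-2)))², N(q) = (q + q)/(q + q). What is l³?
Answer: 0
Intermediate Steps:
N(q) = 1 (N(q) = (2*q)/((2*q)) = (2*q)*(1/(2*q)) = 1)
l = 0 (l = (-1 + 1)² = 0² = 0)
l³ = 0³ = 0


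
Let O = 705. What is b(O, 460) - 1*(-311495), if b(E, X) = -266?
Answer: 311229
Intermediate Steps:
b(O, 460) - 1*(-311495) = -266 - 1*(-311495) = -266 + 311495 = 311229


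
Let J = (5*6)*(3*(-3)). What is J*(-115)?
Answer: 31050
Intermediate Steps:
J = -270 (J = 30*(-9) = -270)
J*(-115) = -270*(-115) = 31050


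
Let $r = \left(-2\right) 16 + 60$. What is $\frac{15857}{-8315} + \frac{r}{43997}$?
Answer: $- \frac{697427609}{365835055} \approx -1.9064$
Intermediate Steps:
$r = 28$ ($r = -32 + 60 = 28$)
$\frac{15857}{-8315} + \frac{r}{43997} = \frac{15857}{-8315} + \frac{28}{43997} = 15857 \left(- \frac{1}{8315}\right) + 28 \cdot \frac{1}{43997} = - \frac{15857}{8315} + \frac{28}{43997} = - \frac{697427609}{365835055}$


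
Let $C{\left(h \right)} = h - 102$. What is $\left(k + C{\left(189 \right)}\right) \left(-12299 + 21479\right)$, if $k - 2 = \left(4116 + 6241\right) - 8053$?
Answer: $21967740$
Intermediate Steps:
$k = 2306$ ($k = 2 + \left(\left(4116 + 6241\right) - 8053\right) = 2 + \left(10357 - 8053\right) = 2 + 2304 = 2306$)
$C{\left(h \right)} = -102 + h$
$\left(k + C{\left(189 \right)}\right) \left(-12299 + 21479\right) = \left(2306 + \left(-102 + 189\right)\right) \left(-12299 + 21479\right) = \left(2306 + 87\right) 9180 = 2393 \cdot 9180 = 21967740$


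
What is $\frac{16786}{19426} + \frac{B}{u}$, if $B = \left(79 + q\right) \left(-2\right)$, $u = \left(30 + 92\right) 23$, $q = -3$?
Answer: $\frac{1003381}{1238849} \approx 0.80993$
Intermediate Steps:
$u = 2806$ ($u = 122 \cdot 23 = 2806$)
$B = -152$ ($B = \left(79 - 3\right) \left(-2\right) = 76 \left(-2\right) = -152$)
$\frac{16786}{19426} + \frac{B}{u} = \frac{16786}{19426} - \frac{152}{2806} = 16786 \cdot \frac{1}{19426} - \frac{76}{1403} = \frac{763}{883} - \frac{76}{1403} = \frac{1003381}{1238849}$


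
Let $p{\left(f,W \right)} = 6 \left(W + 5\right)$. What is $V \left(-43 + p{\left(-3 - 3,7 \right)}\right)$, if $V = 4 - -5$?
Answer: $261$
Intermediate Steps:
$p{\left(f,W \right)} = 30 + 6 W$ ($p{\left(f,W \right)} = 6 \left(5 + W\right) = 30 + 6 W$)
$V = 9$ ($V = 4 + 5 = 9$)
$V \left(-43 + p{\left(-3 - 3,7 \right)}\right) = 9 \left(-43 + \left(30 + 6 \cdot 7\right)\right) = 9 \left(-43 + \left(30 + 42\right)\right) = 9 \left(-43 + 72\right) = 9 \cdot 29 = 261$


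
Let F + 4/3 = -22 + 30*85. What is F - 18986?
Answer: -49378/3 ≈ -16459.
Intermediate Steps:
F = 7580/3 (F = -4/3 + (-22 + 30*85) = -4/3 + (-22 + 2550) = -4/3 + 2528 = 7580/3 ≈ 2526.7)
F - 18986 = 7580/3 - 18986 = -49378/3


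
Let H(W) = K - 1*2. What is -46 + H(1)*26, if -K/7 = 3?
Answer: -644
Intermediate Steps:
K = -21 (K = -7*3 = -21)
H(W) = -23 (H(W) = -21 - 1*2 = -21 - 2 = -23)
-46 + H(1)*26 = -46 - 23*26 = -46 - 598 = -644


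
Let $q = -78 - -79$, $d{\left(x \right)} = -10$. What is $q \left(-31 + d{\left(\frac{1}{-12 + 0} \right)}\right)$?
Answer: $-41$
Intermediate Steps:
$q = 1$ ($q = -78 + 79 = 1$)
$q \left(-31 + d{\left(\frac{1}{-12 + 0} \right)}\right) = 1 \left(-31 - 10\right) = 1 \left(-41\right) = -41$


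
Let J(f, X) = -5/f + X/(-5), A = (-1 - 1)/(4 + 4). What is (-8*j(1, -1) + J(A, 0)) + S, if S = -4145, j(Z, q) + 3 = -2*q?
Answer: -4117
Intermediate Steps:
A = -¼ (A = -2/8 = -2*⅛ = -¼ ≈ -0.25000)
j(Z, q) = -3 - 2*q
J(f, X) = -5/f - X/5 (J(f, X) = -5/f + X*(-⅕) = -5/f - X/5)
(-8*j(1, -1) + J(A, 0)) + S = (-8*(-3 - 2*(-1)) + (-5/(-¼) - ⅕*0)) - 4145 = (-8*(-3 + 2) + (-5*(-4) + 0)) - 4145 = (-8*(-1) + (20 + 0)) - 4145 = (8 + 20) - 4145 = 28 - 4145 = -4117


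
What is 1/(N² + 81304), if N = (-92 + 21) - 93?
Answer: 1/108200 ≈ 9.2421e-6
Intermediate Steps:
N = -164 (N = -71 - 93 = -164)
1/(N² + 81304) = 1/((-164)² + 81304) = 1/(26896 + 81304) = 1/108200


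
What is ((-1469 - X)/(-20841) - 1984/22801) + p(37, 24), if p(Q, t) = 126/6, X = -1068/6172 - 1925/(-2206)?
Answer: 33940788987998461/1617498484182978 ≈ 20.984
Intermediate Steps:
X = 2381273/3403858 (X = -1068*1/6172 - 1925*(-1/2206) = -267/1543 + 1925/2206 = 2381273/3403858 ≈ 0.69958)
p(Q, t) = 21 (p(Q, t) = 126*(1/6) = 21)
((-1469 - X)/(-20841) - 1984/22801) + p(37, 24) = ((-1469 - 1*2381273/3403858)/(-20841) - 1984/22801) + 21 = ((-1469 - 2381273/3403858)*(-1/20841) - 1984*1/22801) + 21 = (-5002648675/3403858*(-1/20841) - 1984/22801) + 21 = (5002648675/70939804578 - 1984/22801) + 21 = -26679179844077/1617498484182978 + 21 = 33940788987998461/1617498484182978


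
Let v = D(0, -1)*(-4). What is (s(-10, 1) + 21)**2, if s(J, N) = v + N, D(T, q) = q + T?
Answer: 676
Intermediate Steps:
D(T, q) = T + q
v = 4 (v = (0 - 1)*(-4) = -1*(-4) = 4)
s(J, N) = 4 + N
(s(-10, 1) + 21)**2 = ((4 + 1) + 21)**2 = (5 + 21)**2 = 26**2 = 676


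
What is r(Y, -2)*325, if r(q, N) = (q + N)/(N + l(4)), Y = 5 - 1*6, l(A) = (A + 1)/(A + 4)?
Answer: 7800/11 ≈ 709.09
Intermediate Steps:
l(A) = (1 + A)/(4 + A)
Y = -1 (Y = 5 - 6 = -1)
r(q, N) = (N + q)/(5/8 + N) (r(q, N) = (q + N)/(N + (1 + 4)/(4 + 4)) = (N + q)/(N + 5/8) = (N + q)/(5/8 + N))
r(Y, -2)*325 = (8*(-2 - 1)/(5 + 8*(-2)))*325 = (8*(-3)/(5 - 16))*325 = (8*(-3)/(-11))*325 = (8*(-1/11)*(-3))*325 = (24/11)*325 = 7800/11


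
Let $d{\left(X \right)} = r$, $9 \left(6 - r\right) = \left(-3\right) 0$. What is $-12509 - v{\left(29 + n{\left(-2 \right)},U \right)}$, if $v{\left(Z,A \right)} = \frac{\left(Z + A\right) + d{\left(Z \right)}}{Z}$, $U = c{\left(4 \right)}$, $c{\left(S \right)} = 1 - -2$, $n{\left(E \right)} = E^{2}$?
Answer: $- \frac{137613}{11} \approx -12510.0$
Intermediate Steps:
$r = 6$ ($r = 6 - \frac{\left(-3\right) 0}{9} = 6 - 0 = 6 + 0 = 6$)
$c{\left(S \right)} = 3$ ($c{\left(S \right)} = 1 + 2 = 3$)
$d{\left(X \right)} = 6$
$U = 3$
$v{\left(Z,A \right)} = \frac{6 + A + Z}{Z}$ ($v{\left(Z,A \right)} = \frac{\left(Z + A\right) + 6}{Z} = \frac{\left(A + Z\right) + 6}{Z} = \frac{6 + A + Z}{Z}$)
$-12509 - v{\left(29 + n{\left(-2 \right)},U \right)} = -12509 - \frac{6 + 3 + \left(29 + \left(-2\right)^{2}\right)}{29 + \left(-2\right)^{2}} = -12509 - \frac{6 + 3 + \left(29 + 4\right)}{29 + 4} = -12509 - \frac{6 + 3 + 33}{33} = -12509 - \frac{1}{33} \cdot 42 = -12509 - \frac{14}{11} = - \frac{137613}{11}$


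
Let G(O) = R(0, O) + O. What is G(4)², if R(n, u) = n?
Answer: 16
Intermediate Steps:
G(O) = O (G(O) = 0 + O = O)
G(4)² = 4² = 16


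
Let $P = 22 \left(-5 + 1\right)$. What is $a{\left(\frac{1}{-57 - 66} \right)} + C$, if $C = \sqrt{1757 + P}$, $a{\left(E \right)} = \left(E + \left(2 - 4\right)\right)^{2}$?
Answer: $\frac{61009}{15129} + \sqrt{1669} \approx 44.886$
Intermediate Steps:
$P = -88$ ($P = 22 \left(-4\right) = -88$)
$a{\left(E \right)} = \left(-2 + E\right)^{2}$ ($a{\left(E \right)} = \left(E - 2\right)^{2} = \left(-2 + E\right)^{2}$)
$C = \sqrt{1669}$ ($C = \sqrt{1757 - 88} = \sqrt{1669} \approx 40.853$)
$a{\left(\frac{1}{-57 - 66} \right)} + C = \left(-2 + \frac{1}{-57 - 66}\right)^{2} + \sqrt{1669} = \left(-2 + \frac{1}{-123}\right)^{2} + \sqrt{1669} = \left(-2 - \frac{1}{123}\right)^{2} + \sqrt{1669} = \left(- \frac{247}{123}\right)^{2} + \sqrt{1669} = \frac{61009}{15129} + \sqrt{1669}$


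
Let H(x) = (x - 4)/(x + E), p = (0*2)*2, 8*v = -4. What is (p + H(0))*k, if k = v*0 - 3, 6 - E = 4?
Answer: 6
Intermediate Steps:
v = -1/2 (v = (1/8)*(-4) = -1/2 ≈ -0.50000)
E = 2 (E = 6 - 1*4 = 6 - 4 = 2)
p = 0 (p = 0*2 = 0)
k = -3 (k = -1/2*0 - 3 = 0 - 3 = -3)
H(x) = (-4 + x)/(2 + x) (H(x) = (x - 4)/(x + 2) = (-4 + x)/(2 + x))
(p + H(0))*k = (0 + (-4 + 0)/(2 + 0))*(-3) = (0 - 4/2)*(-3) = (0 + (1/2)*(-4))*(-3) = (0 - 2)*(-3) = -2*(-3) = 6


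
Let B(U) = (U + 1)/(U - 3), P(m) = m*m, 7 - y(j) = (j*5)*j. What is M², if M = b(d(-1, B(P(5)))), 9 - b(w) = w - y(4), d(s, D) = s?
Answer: 3969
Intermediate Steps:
y(j) = 7 - 5*j² (y(j) = 7 - j*5*j = 7 - 5*j*j = 7 - 5*j²)
P(m) = m²
B(U) = (1 + U)/(-3 + U)
b(w) = -64 - w (b(w) = 9 - (w - (7 - 5*4²)) = 9 - (w - (7 - 5*16)) = 9 - (w - (7 - 80)) = 9 - (w - 1*(-73)) = 9 - (w + 73) = 9 - (73 + w) = 9 + (-73 - w) = -64 - w)
M = -63 (M = -64 - 1*(-1) = -64 + 1 = -63)
M² = (-63)² = 3969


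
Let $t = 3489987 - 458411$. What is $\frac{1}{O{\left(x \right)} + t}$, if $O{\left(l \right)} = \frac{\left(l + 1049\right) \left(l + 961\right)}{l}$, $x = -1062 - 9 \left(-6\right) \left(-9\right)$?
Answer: $\frac{1548}{4692586735} \approx 3.2988 \cdot 10^{-7}$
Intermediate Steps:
$x = -1548$ ($x = -1062 - \left(-54\right) \left(-9\right) = -1062 - 486 = -1548$)
$t = 3031576$
$O{\left(l \right)} = \frac{\left(961 + l\right) \left(1049 + l\right)}{l}$ ($O{\left(l \right)} = \frac{\left(1049 + l\right) \left(961 + l\right)}{l} = \frac{\left(961 + l\right) \left(1049 + l\right)}{l}$)
$\frac{1}{O{\left(x \right)} + t} = \frac{1}{\left(2010 - 1548 + \frac{1008089}{-1548}\right) + 3031576} = \frac{1}{\left(2010 - 1548 + 1008089 \left(- \frac{1}{1548}\right)\right) + 3031576} = \frac{1}{\left(2010 - 1548 - \frac{1008089}{1548}\right) + 3031576} = \frac{1}{- \frac{292913}{1548} + 3031576} = \frac{1}{\frac{4692586735}{1548}} = \frac{1548}{4692586735}$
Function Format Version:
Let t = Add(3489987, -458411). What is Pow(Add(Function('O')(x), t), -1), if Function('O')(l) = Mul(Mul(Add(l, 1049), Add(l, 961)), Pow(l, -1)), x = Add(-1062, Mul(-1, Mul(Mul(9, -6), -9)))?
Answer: Rational(1548, 4692586735) ≈ 3.2988e-7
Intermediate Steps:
x = -1548 (x = Add(-1062, Mul(-1, Mul(-54, -9))) = Add(-1062, Mul(-1, 486)) = Add(-1062, -486) = -1548)
t = 3031576
Function('O')(l) = Mul(Pow(l, -1), Add(961, l), Add(1049, l)) (Function('O')(l) = Mul(Mul(Add(1049, l), Add(961, l)), Pow(l, -1)) = Mul(Mul(Add(961, l), Add(1049, l)), Pow(l, -1)) = Mul(Pow(l, -1), Add(961, l), Add(1049, l)))
Pow(Add(Function('O')(x), t), -1) = Pow(Add(Add(2010, -1548, Mul(1008089, Pow(-1548, -1))), 3031576), -1) = Pow(Add(Add(2010, -1548, Mul(1008089, Rational(-1, 1548))), 3031576), -1) = Pow(Add(Add(2010, -1548, Rational(-1008089, 1548)), 3031576), -1) = Pow(Add(Rational(-292913, 1548), 3031576), -1) = Pow(Rational(4692586735, 1548), -1) = Rational(1548, 4692586735)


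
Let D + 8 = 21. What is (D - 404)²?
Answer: 152881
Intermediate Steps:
D = 13 (D = -8 + 21 = 13)
(D - 404)² = (13 - 404)² = (-391)² = 152881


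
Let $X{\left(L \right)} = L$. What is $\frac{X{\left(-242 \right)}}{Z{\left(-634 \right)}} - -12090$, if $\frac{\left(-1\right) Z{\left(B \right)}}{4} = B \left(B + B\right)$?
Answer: $\frac{19438592281}{1607824} \approx 12090.0$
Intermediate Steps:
$Z{\left(B \right)} = - 8 B^{2}$ ($Z{\left(B \right)} = - 4 B \left(B + B\right) = - 4 B 2 B = - 4 \cdot 2 B^{2} = - 8 B^{2}$)
$\frac{X{\left(-242 \right)}}{Z{\left(-634 \right)}} - -12090 = - \frac{242}{\left(-8\right) \left(-634\right)^{2}} - -12090 = - \frac{242}{\left(-8\right) 401956} + 12090 = - \frac{242}{-3215648} + 12090 = \left(-242\right) \left(- \frac{1}{3215648}\right) + 12090 = \frac{121}{1607824} + 12090 = \frac{19438592281}{1607824}$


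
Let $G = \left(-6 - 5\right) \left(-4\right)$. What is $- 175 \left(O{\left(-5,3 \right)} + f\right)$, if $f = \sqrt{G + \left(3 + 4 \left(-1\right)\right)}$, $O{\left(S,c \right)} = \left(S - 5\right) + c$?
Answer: $1225 - 175 \sqrt{43} \approx 77.448$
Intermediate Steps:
$O{\left(S,c \right)} = -5 + S + c$ ($O{\left(S,c \right)} = \left(-5 + S\right) + c = -5 + S + c$)
$G = 44$ ($G = \left(-11\right) \left(-4\right) = 44$)
$f = \sqrt{43}$ ($f = \sqrt{44 + \left(3 + 4 \left(-1\right)\right)} = \sqrt{44 + \left(3 - 4\right)} = \sqrt{44 - 1} = \sqrt{43} \approx 6.5574$)
$- 175 \left(O{\left(-5,3 \right)} + f\right) = - 175 \left(\left(-5 - 5 + 3\right) + \sqrt{43}\right) = - 175 \left(-7 + \sqrt{43}\right) = 1225 - 175 \sqrt{43}$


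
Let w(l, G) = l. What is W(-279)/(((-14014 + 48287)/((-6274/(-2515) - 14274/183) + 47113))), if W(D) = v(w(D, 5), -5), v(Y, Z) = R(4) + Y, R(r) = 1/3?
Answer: -98898213964/258589785 ≈ -382.45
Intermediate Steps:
R(r) = ⅓
v(Y, Z) = ⅓ + Y
W(D) = ⅓ + D
W(-279)/(((-14014 + 48287)/((-6274/(-2515) - 14274/183) + 47113))) = (⅓ - 279)/(((-14014 + 48287)/((-6274/(-2515) - 14274/183) + 47113))) = -836/(3*(34273/((-6274*(-1/2515) - 14274*1/183) + 47113))) = -836/(3*(34273/((6274/2515 - 78) + 47113))) = -836/(3*(34273/(-189896/2515 + 47113))) = -836/(3*(34273/(118299299/2515))) = -836/(3*(34273*(2515/118299299))) = -836/(3*86196595/118299299) = -836/3*118299299/86196595 = -98898213964/258589785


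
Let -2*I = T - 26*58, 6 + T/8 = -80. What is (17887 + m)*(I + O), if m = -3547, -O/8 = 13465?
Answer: -1528959480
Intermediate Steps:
T = -688 (T = -48 + 8*(-80) = -48 - 640 = -688)
O = -107720 (O = -8*13465 = -107720)
I = 1098 (I = -(-688 - 26*58)/2 = -(-688 - 1508)/2 = -1/2*(-2196) = 1098)
(17887 + m)*(I + O) = (17887 - 3547)*(1098 - 107720) = 14340*(-106622) = -1528959480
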